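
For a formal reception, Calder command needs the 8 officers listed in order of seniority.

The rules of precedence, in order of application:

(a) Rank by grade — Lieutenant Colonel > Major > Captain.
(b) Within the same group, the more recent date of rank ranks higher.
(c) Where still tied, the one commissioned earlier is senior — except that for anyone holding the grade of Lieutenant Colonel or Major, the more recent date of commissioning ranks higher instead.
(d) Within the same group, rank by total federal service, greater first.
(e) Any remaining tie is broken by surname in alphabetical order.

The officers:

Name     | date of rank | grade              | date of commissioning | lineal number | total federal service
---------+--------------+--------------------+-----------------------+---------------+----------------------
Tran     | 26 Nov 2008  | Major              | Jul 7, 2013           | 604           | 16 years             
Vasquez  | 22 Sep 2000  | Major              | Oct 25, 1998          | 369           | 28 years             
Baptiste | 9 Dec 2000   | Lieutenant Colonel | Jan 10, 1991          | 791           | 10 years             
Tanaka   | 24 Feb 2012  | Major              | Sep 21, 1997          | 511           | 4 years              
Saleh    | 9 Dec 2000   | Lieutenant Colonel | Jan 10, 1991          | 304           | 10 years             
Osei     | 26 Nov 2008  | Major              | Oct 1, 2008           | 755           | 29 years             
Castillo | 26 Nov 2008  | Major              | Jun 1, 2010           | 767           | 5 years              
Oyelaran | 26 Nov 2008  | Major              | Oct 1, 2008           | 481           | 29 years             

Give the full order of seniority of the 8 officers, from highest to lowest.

Baptiste, Saleh, Tanaka, Tran, Castillo, Osei, Oyelaran, Vasquez

By grade: Baptiste and Saleh (Lieutenant Colonel); then Tanaka, Tran, Castillo, Osei, Oyelaran and Vasquez (Major).
Baptiste and Saleh both have date of rank 9 Dec 2000, so the next rule applies.
Baptiste and Saleh both have date of commissioning Jan 10, 1991, so the next rule applies.
Baptiste and Saleh both have total federal service 10 years, so the next rule applies.
Among Baptiste and Saleh, alphabetically by surname: Baptiste before Saleh.
Among Tanaka, Tran, Castillo, Osei, Oyelaran and Vasquez, by date of rank (later first): Tanaka (24 Feb 2012) before Tran, Castillo, Osei and Oyelaran (26 Nov 2008) before Vasquez (22 Sep 2000).
Among Tran, Castillo, Osei and Oyelaran, by date of commissioning (later first) (reversed rule for this group): Tran (Jul 7, 2013) before Castillo (Jun 1, 2010) before Osei and Oyelaran (Oct 1, 2008).
Osei and Oyelaran both have total federal service 29 years, so the next rule applies.
Among Osei and Oyelaran, alphabetically by surname: Osei before Oyelaran.
Full order: Baptiste, Saleh, Tanaka, Tran, Castillo, Osei, Oyelaran, Vasquez.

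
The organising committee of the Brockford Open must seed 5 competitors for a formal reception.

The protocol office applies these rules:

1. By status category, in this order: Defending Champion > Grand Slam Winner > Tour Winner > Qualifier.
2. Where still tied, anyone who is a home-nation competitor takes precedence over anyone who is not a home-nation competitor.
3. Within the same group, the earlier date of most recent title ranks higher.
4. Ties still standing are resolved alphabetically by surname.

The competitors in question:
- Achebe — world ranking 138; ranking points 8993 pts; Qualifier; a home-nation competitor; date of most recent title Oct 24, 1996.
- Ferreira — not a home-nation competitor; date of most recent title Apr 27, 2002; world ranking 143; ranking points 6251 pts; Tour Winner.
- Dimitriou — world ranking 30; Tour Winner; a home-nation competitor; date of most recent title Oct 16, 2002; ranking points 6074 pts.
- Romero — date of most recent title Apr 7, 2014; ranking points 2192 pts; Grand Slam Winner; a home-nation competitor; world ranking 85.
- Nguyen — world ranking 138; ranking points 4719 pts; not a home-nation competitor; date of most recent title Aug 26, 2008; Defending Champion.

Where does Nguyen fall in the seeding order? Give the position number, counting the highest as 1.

1

By status category: Nguyen (Defending Champion); then Romero (Grand Slam Winner); then Dimitriou and Ferreira (Tour Winner); then Achebe (Qualifier).
Among Dimitriou and Ferreira, a home-nation competitor before not a home-nation competitor: Dimitriou (a home-nation competitor) before Ferreira (not a home-nation competitor).
Order: Nguyen, Romero, Dimitriou, Ferreira, Achebe. So position 1.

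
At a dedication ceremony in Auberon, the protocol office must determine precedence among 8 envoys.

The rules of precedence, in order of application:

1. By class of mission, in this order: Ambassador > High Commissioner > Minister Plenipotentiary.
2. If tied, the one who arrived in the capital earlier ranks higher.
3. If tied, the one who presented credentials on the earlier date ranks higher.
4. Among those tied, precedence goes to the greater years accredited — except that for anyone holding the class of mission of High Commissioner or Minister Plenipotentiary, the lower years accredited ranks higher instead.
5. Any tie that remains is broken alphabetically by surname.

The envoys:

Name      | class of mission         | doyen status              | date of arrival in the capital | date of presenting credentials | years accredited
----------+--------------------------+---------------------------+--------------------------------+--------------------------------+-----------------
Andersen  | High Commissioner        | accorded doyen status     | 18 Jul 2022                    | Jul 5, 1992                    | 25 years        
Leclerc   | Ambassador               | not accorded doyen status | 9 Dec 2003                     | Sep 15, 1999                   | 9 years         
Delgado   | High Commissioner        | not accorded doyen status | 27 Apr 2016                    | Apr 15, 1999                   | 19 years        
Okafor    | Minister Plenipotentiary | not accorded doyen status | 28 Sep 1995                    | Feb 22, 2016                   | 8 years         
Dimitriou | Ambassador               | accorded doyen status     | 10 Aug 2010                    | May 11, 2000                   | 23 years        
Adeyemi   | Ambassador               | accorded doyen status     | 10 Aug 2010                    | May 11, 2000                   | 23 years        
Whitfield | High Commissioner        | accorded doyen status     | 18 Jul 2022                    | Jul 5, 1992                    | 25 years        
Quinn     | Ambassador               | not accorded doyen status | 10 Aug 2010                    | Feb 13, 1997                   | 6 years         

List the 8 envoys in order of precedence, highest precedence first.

By class of mission: Leclerc, Quinn, Adeyemi and Dimitriou (Ambassador); then Delgado, Andersen and Whitfield (High Commissioner); then Okafor (Minister Plenipotentiary).
Among Leclerc, Quinn, Adeyemi and Dimitriou, by date of arrival in the capital (earlier first): Leclerc (9 Dec 2003) before Quinn, Adeyemi and Dimitriou (10 Aug 2010).
Among Quinn, Adeyemi and Dimitriou, by date of presenting credentials (earlier first): Quinn (Feb 13, 1997) before Adeyemi and Dimitriou (May 11, 2000).
Adeyemi and Dimitriou both have years accredited 23 years, so the next rule applies.
Among Adeyemi and Dimitriou, alphabetically by surname: Adeyemi before Dimitriou.
Among Delgado, Andersen and Whitfield, by date of arrival in the capital (earlier first): Delgado (27 Apr 2016) before Andersen and Whitfield (18 Jul 2022).
Andersen and Whitfield both have date of presenting credentials Jul 5, 1992, so the next rule applies.
Andersen and Whitfield both have years accredited 25 years, so the next rule applies.
Among Andersen and Whitfield, alphabetically by surname: Andersen before Whitfield.
Full order: Leclerc, Quinn, Adeyemi, Dimitriou, Delgado, Andersen, Whitfield, Okafor.

Leclerc, Quinn, Adeyemi, Dimitriou, Delgado, Andersen, Whitfield, Okafor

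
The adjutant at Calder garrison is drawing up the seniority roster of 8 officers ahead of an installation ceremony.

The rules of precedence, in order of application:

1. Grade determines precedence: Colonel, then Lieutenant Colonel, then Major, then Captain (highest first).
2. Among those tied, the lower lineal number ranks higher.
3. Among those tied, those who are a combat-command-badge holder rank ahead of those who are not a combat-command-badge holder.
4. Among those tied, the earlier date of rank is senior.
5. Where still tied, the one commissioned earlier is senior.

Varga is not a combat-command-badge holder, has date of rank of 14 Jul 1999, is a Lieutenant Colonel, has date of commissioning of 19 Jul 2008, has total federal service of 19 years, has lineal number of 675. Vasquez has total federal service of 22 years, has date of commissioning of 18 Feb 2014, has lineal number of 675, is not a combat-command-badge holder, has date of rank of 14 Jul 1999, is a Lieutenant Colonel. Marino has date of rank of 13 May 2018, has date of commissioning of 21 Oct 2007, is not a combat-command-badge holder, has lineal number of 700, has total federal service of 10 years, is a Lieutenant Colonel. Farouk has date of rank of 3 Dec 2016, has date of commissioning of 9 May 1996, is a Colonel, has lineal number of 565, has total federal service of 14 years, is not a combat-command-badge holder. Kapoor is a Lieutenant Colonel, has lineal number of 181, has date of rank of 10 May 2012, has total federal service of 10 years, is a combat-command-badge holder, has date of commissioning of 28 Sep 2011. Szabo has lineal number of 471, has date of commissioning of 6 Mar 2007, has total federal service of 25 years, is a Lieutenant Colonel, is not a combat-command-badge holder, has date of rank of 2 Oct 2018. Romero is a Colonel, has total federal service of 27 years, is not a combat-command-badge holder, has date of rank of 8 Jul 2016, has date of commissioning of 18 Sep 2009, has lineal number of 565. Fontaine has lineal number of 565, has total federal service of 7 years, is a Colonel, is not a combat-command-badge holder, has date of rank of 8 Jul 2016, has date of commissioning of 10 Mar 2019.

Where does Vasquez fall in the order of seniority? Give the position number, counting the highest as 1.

By grade: Romero, Fontaine and Farouk (Colonel); then Kapoor, Szabo, Varga, Vasquez and Marino (Lieutenant Colonel).
Romero, Fontaine and Farouk all have lineal number 565, so the next rule applies.
Romero, Fontaine and Farouk are each not a combat-command-badge holder, so the next rule applies.
Among Romero, Fontaine and Farouk, by date of rank (earlier first): Romero and Fontaine (8 Jul 2016) before Farouk (3 Dec 2016).
Among Romero and Fontaine, by date of commissioning (earlier first): Romero (18 Sep 2009) before Fontaine (10 Mar 2019).
Among Kapoor, Szabo, Varga, Vasquez and Marino, by lineal number (lower first): Kapoor (181) before Szabo (471) before Varga and Vasquez (675) before Marino (700).
Varga and Vasquez are each not a combat-command-badge holder, so the next rule applies.
Varga and Vasquez both have date of rank 14 Jul 1999, so the next rule applies.
Among Varga and Vasquez, by date of commissioning (earlier first): Varga (19 Jul 2008) before Vasquez (18 Feb 2014).
Order: Romero, Fontaine, Farouk, Kapoor, Szabo, Varga, Vasquez, Marino. So position 7.

7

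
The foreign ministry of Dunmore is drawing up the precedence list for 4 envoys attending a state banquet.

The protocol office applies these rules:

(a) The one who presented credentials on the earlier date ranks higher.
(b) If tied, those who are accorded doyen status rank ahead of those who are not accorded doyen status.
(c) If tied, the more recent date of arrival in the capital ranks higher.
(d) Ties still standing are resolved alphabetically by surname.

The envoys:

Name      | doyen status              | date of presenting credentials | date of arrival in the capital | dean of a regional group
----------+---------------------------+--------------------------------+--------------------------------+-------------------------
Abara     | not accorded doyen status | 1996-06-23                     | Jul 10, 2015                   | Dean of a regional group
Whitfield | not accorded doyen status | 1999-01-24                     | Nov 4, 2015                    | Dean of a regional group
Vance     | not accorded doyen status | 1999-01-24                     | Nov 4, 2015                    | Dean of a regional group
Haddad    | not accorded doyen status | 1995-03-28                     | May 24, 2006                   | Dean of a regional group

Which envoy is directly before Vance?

By date of presenting credentials (earlier first): Haddad (1995-03-28); then Abara (1996-06-23); then Vance and Whitfield (both 1999-01-24).
Vance and Whitfield are each not accorded doyen status, so the next rule applies.
Vance and Whitfield both have date of arrival in the capital Nov 4, 2015, so the next rule applies.
Among Vance and Whitfield, alphabetically by surname: Vance before Whitfield.
Order: Haddad, Abara, Vance, Whitfield.

Abara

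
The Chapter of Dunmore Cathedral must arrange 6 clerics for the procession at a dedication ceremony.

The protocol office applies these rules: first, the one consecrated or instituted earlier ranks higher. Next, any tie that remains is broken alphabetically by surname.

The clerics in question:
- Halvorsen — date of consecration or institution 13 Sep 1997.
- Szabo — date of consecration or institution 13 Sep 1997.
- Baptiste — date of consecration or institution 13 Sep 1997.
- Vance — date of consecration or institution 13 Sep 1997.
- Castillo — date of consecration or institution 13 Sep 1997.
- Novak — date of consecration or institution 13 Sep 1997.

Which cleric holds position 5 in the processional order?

By date of consecration or institution (earlier first): Baptiste, Castillo, Halvorsen, Novak, Szabo and Vance (each 13 Sep 1997).
Among Baptiste, Castillo, Halvorsen, Novak, Szabo and Vance, alphabetically by surname: Baptiste before Castillo before Halvorsen before Novak before Szabo before Vance.
Order: Baptiste, Castillo, Halvorsen, Novak, Szabo, Vance.

Szabo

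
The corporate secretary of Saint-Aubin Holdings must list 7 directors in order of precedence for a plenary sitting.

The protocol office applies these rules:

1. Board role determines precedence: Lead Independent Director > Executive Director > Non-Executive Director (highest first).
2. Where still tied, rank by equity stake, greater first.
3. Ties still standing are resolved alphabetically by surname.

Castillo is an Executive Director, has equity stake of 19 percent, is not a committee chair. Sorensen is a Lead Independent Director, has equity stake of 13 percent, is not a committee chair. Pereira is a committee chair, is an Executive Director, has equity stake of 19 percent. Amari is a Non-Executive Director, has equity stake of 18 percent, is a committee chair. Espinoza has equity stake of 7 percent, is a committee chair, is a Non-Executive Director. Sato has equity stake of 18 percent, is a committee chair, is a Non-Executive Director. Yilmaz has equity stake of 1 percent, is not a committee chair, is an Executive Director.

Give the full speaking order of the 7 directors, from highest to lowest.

Sorensen, Castillo, Pereira, Yilmaz, Amari, Sato, Espinoza

By board role: Sorensen (Lead Independent Director); then Castillo, Pereira and Yilmaz (Executive Director); then Amari, Sato and Espinoza (Non-Executive Director).
Among Castillo, Pereira and Yilmaz, by equity stake (higher first): Castillo and Pereira (19 percent) before Yilmaz (1 percent).
Among Castillo and Pereira, alphabetically by surname: Castillo before Pereira.
Among Amari, Sato and Espinoza, by equity stake (higher first): Amari and Sato (18 percent) before Espinoza (7 percent).
Among Amari and Sato, alphabetically by surname: Amari before Sato.
Full order: Sorensen, Castillo, Pereira, Yilmaz, Amari, Sato, Espinoza.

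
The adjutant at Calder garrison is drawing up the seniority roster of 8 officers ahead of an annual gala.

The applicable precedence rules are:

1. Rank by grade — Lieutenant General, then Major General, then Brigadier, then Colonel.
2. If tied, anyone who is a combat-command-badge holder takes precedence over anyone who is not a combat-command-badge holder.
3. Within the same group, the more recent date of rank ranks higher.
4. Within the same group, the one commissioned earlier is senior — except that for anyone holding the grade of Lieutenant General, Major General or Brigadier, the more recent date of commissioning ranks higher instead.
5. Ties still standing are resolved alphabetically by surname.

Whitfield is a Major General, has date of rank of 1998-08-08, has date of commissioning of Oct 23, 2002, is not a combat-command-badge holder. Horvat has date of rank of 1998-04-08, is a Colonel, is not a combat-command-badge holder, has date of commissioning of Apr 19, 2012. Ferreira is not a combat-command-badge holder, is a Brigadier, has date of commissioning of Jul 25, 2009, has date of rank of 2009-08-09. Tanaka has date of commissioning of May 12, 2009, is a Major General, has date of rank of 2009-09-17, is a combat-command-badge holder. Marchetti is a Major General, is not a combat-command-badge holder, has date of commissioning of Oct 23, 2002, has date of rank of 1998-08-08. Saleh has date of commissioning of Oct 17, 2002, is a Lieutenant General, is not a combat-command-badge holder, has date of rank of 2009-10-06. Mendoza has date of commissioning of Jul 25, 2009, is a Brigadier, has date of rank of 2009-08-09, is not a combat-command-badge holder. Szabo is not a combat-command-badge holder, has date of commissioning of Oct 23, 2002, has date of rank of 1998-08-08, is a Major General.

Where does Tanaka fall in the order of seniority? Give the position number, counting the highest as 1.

By grade: Saleh (Lieutenant General); then Tanaka, Marchetti, Szabo and Whitfield (Major General); then Ferreira and Mendoza (Brigadier); then Horvat (Colonel).
Among Tanaka, Marchetti, Szabo and Whitfield, a combat-command-badge holder before not a combat-command-badge holder: Tanaka (a combat-command-badge holder) before Marchetti, Szabo and Whitfield (not a combat-command-badge holder).
Marchetti, Szabo and Whitfield all have date of rank 1998-08-08, so the next rule applies.
Marchetti, Szabo and Whitfield all have date of commissioning Oct 23, 2002, so the next rule applies.
Among Marchetti, Szabo and Whitfield, alphabetically by surname: Marchetti before Szabo before Whitfield.
Ferreira and Mendoza are each not a combat-command-badge holder, so the next rule applies.
Ferreira and Mendoza both have date of rank 2009-08-09, so the next rule applies.
Ferreira and Mendoza both have date of commissioning Jul 25, 2009, so the next rule applies.
Among Ferreira and Mendoza, alphabetically by surname: Ferreira before Mendoza.
Order: Saleh, Tanaka, Marchetti, Szabo, Whitfield, Ferreira, Mendoza, Horvat. So position 2.

2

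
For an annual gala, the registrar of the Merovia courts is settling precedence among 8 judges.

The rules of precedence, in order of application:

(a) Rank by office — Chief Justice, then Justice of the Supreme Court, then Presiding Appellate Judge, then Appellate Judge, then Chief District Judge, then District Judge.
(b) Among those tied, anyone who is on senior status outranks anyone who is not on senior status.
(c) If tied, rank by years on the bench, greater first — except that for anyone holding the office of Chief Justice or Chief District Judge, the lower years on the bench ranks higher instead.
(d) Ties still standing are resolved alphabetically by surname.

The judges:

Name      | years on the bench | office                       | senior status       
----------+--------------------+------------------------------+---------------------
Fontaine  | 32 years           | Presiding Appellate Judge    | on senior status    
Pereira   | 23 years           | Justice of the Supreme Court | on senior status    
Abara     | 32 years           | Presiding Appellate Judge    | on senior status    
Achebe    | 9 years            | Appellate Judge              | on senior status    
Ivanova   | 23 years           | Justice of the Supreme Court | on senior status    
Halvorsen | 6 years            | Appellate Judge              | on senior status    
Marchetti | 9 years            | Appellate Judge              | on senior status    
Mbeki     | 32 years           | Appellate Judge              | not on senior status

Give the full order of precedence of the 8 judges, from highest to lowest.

By office: Ivanova and Pereira (Justice of the Supreme Court); then Abara and Fontaine (Presiding Appellate Judge); then Achebe, Marchetti, Halvorsen and Mbeki (Appellate Judge).
Ivanova and Pereira are each on senior status, so the next rule applies.
Ivanova and Pereira both have years on the bench 23 years, so the next rule applies.
Among Ivanova and Pereira, alphabetically by surname: Ivanova before Pereira.
Abara and Fontaine are each on senior status, so the next rule applies.
Abara and Fontaine both have years on the bench 32 years, so the next rule applies.
Among Abara and Fontaine, alphabetically by surname: Abara before Fontaine.
Among Achebe, Marchetti, Halvorsen and Mbeki, on senior status before not on senior status: Achebe, Marchetti and Halvorsen (on senior status) before Mbeki (not on senior status).
Among Achebe, Marchetti and Halvorsen, by years on the bench (higher first): Achebe and Marchetti (9 years) before Halvorsen (6 years).
Among Achebe and Marchetti, alphabetically by surname: Achebe before Marchetti.
Full order: Ivanova, Pereira, Abara, Fontaine, Achebe, Marchetti, Halvorsen, Mbeki.

Ivanova, Pereira, Abara, Fontaine, Achebe, Marchetti, Halvorsen, Mbeki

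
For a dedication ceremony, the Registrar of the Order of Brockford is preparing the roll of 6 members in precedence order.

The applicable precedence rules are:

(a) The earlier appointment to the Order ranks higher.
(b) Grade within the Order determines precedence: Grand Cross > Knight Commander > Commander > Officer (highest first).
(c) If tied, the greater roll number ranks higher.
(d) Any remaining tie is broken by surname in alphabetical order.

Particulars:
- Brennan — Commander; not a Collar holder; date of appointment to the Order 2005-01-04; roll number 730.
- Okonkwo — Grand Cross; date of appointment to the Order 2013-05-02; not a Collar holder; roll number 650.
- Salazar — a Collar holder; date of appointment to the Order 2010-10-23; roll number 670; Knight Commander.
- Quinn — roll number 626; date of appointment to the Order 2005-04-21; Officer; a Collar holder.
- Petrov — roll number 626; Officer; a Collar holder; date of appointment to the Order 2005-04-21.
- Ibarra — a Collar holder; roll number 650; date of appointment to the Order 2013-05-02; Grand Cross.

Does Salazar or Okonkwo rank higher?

Salazar

By date of appointment to the Order (earlier first): Brennan (2005-01-04); then Petrov and Quinn (both 2005-04-21); then Salazar (2010-10-23); then Ibarra and Okonkwo (both 2013-05-02).
Petrov and Quinn are each Officer, so the next rule applies.
Petrov and Quinn both have roll number 626, so the next rule applies.
Among Petrov and Quinn, alphabetically by surname: Petrov before Quinn.
Ibarra and Okonkwo are each Grand Cross, so the next rule applies.
Ibarra and Okonkwo both have roll number 650, so the next rule applies.
Among Ibarra and Okonkwo, alphabetically by surname: Ibarra before Okonkwo.
So Salazar takes precedence.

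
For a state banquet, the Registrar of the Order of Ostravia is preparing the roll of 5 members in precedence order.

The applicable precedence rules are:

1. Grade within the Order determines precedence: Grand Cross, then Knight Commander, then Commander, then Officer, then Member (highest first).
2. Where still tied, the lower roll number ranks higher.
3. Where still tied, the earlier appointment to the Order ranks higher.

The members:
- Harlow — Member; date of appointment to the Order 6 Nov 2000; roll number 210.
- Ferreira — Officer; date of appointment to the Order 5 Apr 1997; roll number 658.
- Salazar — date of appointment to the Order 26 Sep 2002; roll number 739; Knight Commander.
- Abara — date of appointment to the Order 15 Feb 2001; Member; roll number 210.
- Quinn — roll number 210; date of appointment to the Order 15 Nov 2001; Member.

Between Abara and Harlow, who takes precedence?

By grade within the Order: Salazar (Knight Commander); then Ferreira (Officer); then Harlow, Abara and Quinn (Member).
Harlow, Abara and Quinn all have roll number 210, so the next rule applies.
Among Harlow, Abara and Quinn, by date of appointment to the Order (earlier first): Harlow (6 Nov 2000) before Abara (15 Feb 2001) before Quinn (15 Nov 2001).
So Harlow takes precedence.

Harlow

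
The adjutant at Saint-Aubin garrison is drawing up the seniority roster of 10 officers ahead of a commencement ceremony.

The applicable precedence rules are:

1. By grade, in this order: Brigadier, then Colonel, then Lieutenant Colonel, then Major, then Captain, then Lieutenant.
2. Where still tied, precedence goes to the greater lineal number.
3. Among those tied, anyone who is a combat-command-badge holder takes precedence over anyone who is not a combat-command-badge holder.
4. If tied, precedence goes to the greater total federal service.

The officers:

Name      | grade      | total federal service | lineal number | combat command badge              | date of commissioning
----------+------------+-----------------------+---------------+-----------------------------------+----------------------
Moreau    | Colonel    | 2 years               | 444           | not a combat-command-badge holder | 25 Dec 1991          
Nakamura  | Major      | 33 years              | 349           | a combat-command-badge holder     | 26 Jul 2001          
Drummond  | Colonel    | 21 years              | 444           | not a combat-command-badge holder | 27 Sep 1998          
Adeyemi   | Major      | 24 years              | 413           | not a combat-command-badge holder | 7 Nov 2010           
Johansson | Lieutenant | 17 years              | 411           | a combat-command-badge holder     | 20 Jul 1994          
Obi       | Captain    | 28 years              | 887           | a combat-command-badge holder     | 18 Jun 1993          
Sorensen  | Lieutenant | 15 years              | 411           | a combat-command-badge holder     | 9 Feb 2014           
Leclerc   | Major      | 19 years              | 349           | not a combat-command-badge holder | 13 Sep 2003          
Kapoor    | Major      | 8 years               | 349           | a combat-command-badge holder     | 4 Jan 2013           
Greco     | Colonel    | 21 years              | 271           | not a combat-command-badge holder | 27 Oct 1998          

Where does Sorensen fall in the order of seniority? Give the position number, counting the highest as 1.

10

By grade: Drummond, Moreau and Greco (Colonel); then Adeyemi, Nakamura, Kapoor and Leclerc (Major); then Obi (Captain); then Johansson and Sorensen (Lieutenant).
Among Drummond, Moreau and Greco, by lineal number (higher first): Drummond and Moreau (444) before Greco (271).
Drummond and Moreau are each not a combat-command-badge holder, so the next rule applies.
Among Drummond and Moreau, by total federal service (higher first): Drummond (21 years) before Moreau (2 years).
Among Adeyemi, Nakamura, Kapoor and Leclerc, by lineal number (higher first): Adeyemi (413) before Nakamura, Kapoor and Leclerc (349).
Among Nakamura, Kapoor and Leclerc, a combat-command-badge holder before not a combat-command-badge holder: Nakamura and Kapoor (a combat-command-badge holder) before Leclerc (not a combat-command-badge holder).
Among Nakamura and Kapoor, by total federal service (higher first): Nakamura (33 years) before Kapoor (8 years).
Johansson and Sorensen both have lineal number 411, so the next rule applies.
Johansson and Sorensen are each a combat-command-badge holder, so the next rule applies.
Among Johansson and Sorensen, by total federal service (higher first): Johansson (17 years) before Sorensen (15 years).
Order: Drummond, Moreau, Greco, Adeyemi, Nakamura, Kapoor, Leclerc, Obi, Johansson, Sorensen. So position 10.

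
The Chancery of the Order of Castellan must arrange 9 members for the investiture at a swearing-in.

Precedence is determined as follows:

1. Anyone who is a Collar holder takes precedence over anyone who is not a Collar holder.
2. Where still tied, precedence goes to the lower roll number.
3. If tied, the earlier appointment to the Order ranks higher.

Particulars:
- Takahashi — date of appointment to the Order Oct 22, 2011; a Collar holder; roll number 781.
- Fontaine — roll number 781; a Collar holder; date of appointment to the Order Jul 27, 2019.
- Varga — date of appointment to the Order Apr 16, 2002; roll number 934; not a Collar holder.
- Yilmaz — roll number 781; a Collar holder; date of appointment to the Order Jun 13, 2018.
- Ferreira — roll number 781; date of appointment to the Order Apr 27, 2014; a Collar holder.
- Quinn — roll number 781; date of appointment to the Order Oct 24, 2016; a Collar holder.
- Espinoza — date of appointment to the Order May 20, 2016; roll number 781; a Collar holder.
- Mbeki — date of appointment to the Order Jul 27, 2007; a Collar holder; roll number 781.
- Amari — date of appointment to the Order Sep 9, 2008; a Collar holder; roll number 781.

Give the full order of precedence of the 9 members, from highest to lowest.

By the first rule: Mbeki, Amari, Takahashi, Ferreira, Espinoza, Quinn, Yilmaz and Fontaine (each a Collar holder); then Varga (not a Collar holder).
Mbeki, Amari, Takahashi, Ferreira, Espinoza, Quinn, Yilmaz and Fontaine all have roll number 781, so the next rule applies.
Among Mbeki, Amari, Takahashi, Ferreira, Espinoza, Quinn, Yilmaz and Fontaine, by date of appointment to the Order (earlier first): Mbeki (Jul 27, 2007) before Amari (Sep 9, 2008) before Takahashi (Oct 22, 2011) before Ferreira (Apr 27, 2014) before Espinoza (May 20, 2016) before Quinn (Oct 24, 2016) before Yilmaz (Jun 13, 2018) before Fontaine (Jul 27, 2019).
Full order: Mbeki, Amari, Takahashi, Ferreira, Espinoza, Quinn, Yilmaz, Fontaine, Varga.

Mbeki, Amari, Takahashi, Ferreira, Espinoza, Quinn, Yilmaz, Fontaine, Varga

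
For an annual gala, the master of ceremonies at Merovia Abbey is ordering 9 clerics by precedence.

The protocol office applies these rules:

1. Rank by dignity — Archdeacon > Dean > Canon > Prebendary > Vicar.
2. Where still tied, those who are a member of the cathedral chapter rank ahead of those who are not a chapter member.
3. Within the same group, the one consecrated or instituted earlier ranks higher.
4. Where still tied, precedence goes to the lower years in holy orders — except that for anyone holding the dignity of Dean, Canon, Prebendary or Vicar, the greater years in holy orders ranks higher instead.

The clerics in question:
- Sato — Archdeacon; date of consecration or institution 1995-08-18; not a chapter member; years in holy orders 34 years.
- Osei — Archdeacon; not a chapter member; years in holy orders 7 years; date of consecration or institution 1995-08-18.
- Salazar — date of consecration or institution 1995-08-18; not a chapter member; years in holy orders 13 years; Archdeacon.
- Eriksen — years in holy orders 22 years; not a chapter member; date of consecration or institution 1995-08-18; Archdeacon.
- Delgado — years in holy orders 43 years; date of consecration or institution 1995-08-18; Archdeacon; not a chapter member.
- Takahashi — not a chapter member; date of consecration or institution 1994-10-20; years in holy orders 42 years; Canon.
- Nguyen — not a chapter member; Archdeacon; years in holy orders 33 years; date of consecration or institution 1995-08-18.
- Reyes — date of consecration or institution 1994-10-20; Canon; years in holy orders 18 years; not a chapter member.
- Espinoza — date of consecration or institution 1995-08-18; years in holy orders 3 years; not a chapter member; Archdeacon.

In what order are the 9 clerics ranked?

By dignity: Espinoza, Osei, Salazar, Eriksen, Nguyen, Sato and Delgado (Archdeacon); then Takahashi and Reyes (Canon).
Espinoza, Osei, Salazar, Eriksen, Nguyen, Sato and Delgado are each not a chapter member, so the next rule applies.
Espinoza, Osei, Salazar, Eriksen, Nguyen, Sato and Delgado all have date of consecration or institution 1995-08-18, so the next rule applies.
Among Espinoza, Osei, Salazar, Eriksen, Nguyen, Sato and Delgado, by years in holy orders (lower first): Espinoza (3 years) before Osei (7 years) before Salazar (13 years) before Eriksen (22 years) before Nguyen (33 years) before Sato (34 years) before Delgado (43 years).
Takahashi and Reyes are each not a chapter member, so the next rule applies.
Takahashi and Reyes both have date of consecration or institution 1994-10-20, so the next rule applies.
Among Takahashi and Reyes, by years in holy orders (higher first) (reversed rule for this group): Takahashi (42 years) before Reyes (18 years).
Full order: Espinoza, Osei, Salazar, Eriksen, Nguyen, Sato, Delgado, Takahashi, Reyes.

Espinoza, Osei, Salazar, Eriksen, Nguyen, Sato, Delgado, Takahashi, Reyes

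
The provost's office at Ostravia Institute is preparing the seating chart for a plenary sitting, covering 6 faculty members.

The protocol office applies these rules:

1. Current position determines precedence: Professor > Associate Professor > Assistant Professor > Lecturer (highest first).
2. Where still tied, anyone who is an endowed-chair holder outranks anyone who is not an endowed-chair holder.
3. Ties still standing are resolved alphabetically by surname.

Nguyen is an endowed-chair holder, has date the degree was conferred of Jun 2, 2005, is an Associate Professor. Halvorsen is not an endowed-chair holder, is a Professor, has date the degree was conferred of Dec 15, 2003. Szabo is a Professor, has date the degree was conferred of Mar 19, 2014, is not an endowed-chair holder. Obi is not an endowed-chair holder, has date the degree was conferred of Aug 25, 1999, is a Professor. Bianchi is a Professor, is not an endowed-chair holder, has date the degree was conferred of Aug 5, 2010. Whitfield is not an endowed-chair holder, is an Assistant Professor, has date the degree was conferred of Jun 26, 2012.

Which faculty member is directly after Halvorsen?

Obi

By current position: Bianchi, Halvorsen, Obi and Szabo (Professor); then Nguyen (Associate Professor); then Whitfield (Assistant Professor).
Bianchi, Halvorsen, Obi and Szabo are each not an endowed-chair holder, so the next rule applies.
Among Bianchi, Halvorsen, Obi and Szabo, alphabetically by surname: Bianchi before Halvorsen before Obi before Szabo.
Order: Bianchi, Halvorsen, Obi, Szabo, Nguyen, Whitfield.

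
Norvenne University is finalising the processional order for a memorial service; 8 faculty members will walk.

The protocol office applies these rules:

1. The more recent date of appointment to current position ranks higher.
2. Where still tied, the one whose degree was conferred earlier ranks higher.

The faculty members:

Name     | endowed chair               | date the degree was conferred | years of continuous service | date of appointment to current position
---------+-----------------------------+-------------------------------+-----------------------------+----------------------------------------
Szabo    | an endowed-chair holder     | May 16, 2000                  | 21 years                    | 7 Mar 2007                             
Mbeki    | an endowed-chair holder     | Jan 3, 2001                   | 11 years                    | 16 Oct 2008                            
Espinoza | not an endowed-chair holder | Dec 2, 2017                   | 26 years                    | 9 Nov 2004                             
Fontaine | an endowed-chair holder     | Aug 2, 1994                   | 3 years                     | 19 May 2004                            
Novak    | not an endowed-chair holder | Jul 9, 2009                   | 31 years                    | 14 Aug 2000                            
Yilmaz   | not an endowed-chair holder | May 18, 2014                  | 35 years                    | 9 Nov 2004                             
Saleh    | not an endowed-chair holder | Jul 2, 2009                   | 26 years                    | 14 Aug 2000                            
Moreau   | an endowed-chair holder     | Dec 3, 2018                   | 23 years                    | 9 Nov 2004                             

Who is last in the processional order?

By date of appointment to current position (later first): Mbeki (16 Oct 2008); then Szabo (7 Mar 2007); then Yilmaz, Espinoza and Moreau (each 9 Nov 2004); then Fontaine (19 May 2004); then Saleh and Novak (both 14 Aug 2000).
Among Yilmaz, Espinoza and Moreau, by date the degree was conferred (earlier first): Yilmaz (May 18, 2014) before Espinoza (Dec 2, 2017) before Moreau (Dec 3, 2018).
Among Saleh and Novak, by date the degree was conferred (earlier first): Saleh (Jul 2, 2009) before Novak (Jul 9, 2009).
Order: Mbeki, Szabo, Yilmaz, Espinoza, Moreau, Fontaine, Saleh, Novak.

Novak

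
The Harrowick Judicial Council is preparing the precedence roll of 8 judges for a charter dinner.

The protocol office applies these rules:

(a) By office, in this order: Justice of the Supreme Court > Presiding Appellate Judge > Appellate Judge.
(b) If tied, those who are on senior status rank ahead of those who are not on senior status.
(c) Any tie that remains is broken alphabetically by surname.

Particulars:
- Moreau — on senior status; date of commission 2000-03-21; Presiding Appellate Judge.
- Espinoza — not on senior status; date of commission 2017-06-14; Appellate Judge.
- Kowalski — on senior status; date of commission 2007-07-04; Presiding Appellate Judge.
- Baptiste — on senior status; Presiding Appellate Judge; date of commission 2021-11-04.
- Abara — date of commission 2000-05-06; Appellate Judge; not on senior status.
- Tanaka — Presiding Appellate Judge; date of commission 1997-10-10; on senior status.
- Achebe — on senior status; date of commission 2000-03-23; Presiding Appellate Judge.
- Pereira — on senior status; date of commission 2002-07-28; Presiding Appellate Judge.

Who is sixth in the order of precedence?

By office: Achebe, Baptiste, Kowalski, Moreau, Pereira and Tanaka (Presiding Appellate Judge); then Abara and Espinoza (Appellate Judge).
Achebe, Baptiste, Kowalski, Moreau, Pereira and Tanaka are each on senior status, so the next rule applies.
Among Achebe, Baptiste, Kowalski, Moreau, Pereira and Tanaka, alphabetically by surname: Achebe before Baptiste before Kowalski before Moreau before Pereira before Tanaka.
Abara and Espinoza are each not on senior status, so the next rule applies.
Among Abara and Espinoza, alphabetically by surname: Abara before Espinoza.
Order: Achebe, Baptiste, Kowalski, Moreau, Pereira, Tanaka, Abara, Espinoza.

Tanaka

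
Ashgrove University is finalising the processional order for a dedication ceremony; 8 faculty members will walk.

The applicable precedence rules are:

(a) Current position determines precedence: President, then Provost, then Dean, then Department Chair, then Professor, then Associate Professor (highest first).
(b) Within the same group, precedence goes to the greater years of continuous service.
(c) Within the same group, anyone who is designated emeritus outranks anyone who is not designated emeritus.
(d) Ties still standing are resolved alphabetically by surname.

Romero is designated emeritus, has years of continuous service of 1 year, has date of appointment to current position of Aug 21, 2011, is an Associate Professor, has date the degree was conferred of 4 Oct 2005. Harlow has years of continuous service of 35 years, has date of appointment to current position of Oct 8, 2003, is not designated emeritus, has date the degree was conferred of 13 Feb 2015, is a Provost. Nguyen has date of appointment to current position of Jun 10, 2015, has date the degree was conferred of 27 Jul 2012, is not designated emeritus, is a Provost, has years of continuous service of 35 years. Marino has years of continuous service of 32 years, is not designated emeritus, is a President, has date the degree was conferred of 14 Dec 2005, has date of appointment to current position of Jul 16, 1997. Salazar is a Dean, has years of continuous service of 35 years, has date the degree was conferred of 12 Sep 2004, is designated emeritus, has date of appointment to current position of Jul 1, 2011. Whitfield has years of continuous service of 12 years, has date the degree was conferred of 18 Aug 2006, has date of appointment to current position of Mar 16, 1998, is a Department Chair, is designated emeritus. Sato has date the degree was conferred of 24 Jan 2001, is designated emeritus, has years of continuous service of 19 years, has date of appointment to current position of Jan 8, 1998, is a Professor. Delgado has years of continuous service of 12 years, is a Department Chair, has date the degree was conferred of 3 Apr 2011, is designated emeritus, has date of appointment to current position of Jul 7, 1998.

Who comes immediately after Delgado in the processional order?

By current position: Marino (President); then Harlow and Nguyen (Provost); then Salazar (Dean); then Delgado and Whitfield (Department Chair); then Sato (Professor); then Romero (Associate Professor).
Harlow and Nguyen both have years of continuous service 35 years, so the next rule applies.
Harlow and Nguyen are each not designated emeritus, so the next rule applies.
Among Harlow and Nguyen, alphabetically by surname: Harlow before Nguyen.
Delgado and Whitfield both have years of continuous service 12 years, so the next rule applies.
Delgado and Whitfield are each designated emeritus, so the next rule applies.
Among Delgado and Whitfield, alphabetically by surname: Delgado before Whitfield.
Order: Marino, Harlow, Nguyen, Salazar, Delgado, Whitfield, Sato, Romero.

Whitfield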